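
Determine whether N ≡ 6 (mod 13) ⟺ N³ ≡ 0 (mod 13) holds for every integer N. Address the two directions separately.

Neither direction holds.

(⇒) This fails: take N = 6. Then 6 ≡ 6 (mod 13), but 6³ = 216 ≡ 8 (mod 13), not 0.

(⇐) This fails: take N = 0. Then 0³ = 0 ≡ 0 (mod 13), yet 0 ≡ 0 (mod 13), not 6.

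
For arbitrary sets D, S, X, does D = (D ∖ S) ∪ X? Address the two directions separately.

(⊆) fails and (⊇) fails.

(⟹) This inclusion fails. Take D = {1}, S = {1}, X = ∅; then 1 ∈ D but 1 ∉ (D ∖ S) ∪ X.

(⟸) This inclusion fails. Take D = ∅, S = ∅, X = {1}; then 1 ∈ (D ∖ S) ∪ X but 1 ∉ D.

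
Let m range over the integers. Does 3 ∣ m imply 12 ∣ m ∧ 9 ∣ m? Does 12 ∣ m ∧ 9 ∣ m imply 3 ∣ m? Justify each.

(⟸) Suppose 12 ∣ m and 9 ∣ m. Any common multiple of 12 and 9 is a multiple of their lcm; here lcm(12, 9) = 12·9/gcd(12, 9) = 108/3 = 36, so 36 ∣ m. Since 3 ∣ 36, it follows that 3 ∣ m.

(⟹) This fails: take m = 3. Certainly 3 ∣ 3, but 12 ∤ 3.

Only the converse holds.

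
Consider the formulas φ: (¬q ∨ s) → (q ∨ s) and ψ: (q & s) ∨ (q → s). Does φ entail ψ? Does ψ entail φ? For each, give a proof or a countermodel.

Both directions fail.

Forward direction. This fails. Under s = F, q = T, the left side is true but the right side is false.

Converse. This fails. Under s = F, q = F, the left side is false but the right side is true.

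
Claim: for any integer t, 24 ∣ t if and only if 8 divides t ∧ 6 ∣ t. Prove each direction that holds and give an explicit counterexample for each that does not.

(⟸) Suppose 8 ∣ t and 6 ∣ t. Any common multiple of 8 and 6 is a multiple of their lcm; here lcm(8, 6) = 8·6/gcd(8, 6) = 48/2 = 24, so 24 ∣ t.

(⟹) If 24 ∣ t, write t = 24q. Since 24 = 3·8, t = 8·(3q), so 8 ∣ t; and since 24 = 4·6, t = 6·(4q), so 6 ∣ t.

Both directions hold.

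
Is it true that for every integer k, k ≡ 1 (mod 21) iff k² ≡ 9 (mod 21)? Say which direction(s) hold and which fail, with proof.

[⇒] This fails: take k = 1. Then 1 ≡ 1 (mod 21), but 1² = 1 ≡ 1 (mod 21), not 9.

[⇐] This fails: take k = 3. Then 3² = 9 ≡ 9 (mod 21), yet 3 ≡ 3 (mod 21), not 1.

(⇒) fails and (⇐) fails.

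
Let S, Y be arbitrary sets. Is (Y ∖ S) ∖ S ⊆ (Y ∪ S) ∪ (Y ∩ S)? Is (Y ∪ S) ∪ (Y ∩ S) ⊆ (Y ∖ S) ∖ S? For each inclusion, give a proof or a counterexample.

Forward inclusion. Let x ∈ (Y ∖ S) ∖ S. Then x ∈ Y and x ∉ S, from which x ∈ (Y ∪ S) ∪ (Y ∩ S).

Reverse inclusion. This inclusion fails. Take S = {1}, Y = ∅; then 1 ∈ (Y ∪ S) ∪ (Y ∩ S) but 1 ∉ (Y ∖ S) ∖ S.

(⊆) holds; (⊇) fails.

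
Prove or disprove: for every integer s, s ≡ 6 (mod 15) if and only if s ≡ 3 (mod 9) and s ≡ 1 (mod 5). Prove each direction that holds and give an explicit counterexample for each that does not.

(⇒) This fails: s = 36 gives 36 ≡ 6 (mod 15) but 36 ≡ 0 (mod 9), so the conjunction on the right does not hold.

(⇐) Conversely, if s ≡ 3 (mod 9) and s ≡ 1 (mod 5), then by the Chinese remainder theorem s ≡ 21 (mod 45). Since 21 ≡ 6 (mod 15) and 15 ∣ 45, we get s ≡ 6 (mod 15).

Only the converse holds.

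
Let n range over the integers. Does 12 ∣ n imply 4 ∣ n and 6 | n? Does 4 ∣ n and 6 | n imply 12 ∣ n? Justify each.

Forward direction. If 12 ∣ n, write n = 12q. Since 12 = 3·4, n = 4·(3q), so 4 ∣ n; and since 12 = 2·6, n = 6·(2q), so 6 ∣ n.

Converse. Suppose 4 ∣ n and 6 ∣ n. Any common multiple of 4 and 6 is a multiple of their lcm; here lcm(4, 6) = 4·6/gcd(4, 6) = 24/2 = 12, so 12 ∣ n.

Both implications hold.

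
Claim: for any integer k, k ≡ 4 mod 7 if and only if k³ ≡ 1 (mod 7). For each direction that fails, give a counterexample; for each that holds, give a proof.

(⇐) This fails: take k = 1. Then 1³ = 1 ≡ 1 (mod 7), yet 1 ≡ 1 (mod 7), not 4.

(⇒) Suppose k ≡ 4 mod 7. Write k = 7j + 4. Then (7j + 4)³ = 343j³ + 588j² + 336j + 64 = 7(49j³ + 84j² + 48j + 9) + 1, so k³ ≡ 1 (mod 7).

Only the forward implication holds.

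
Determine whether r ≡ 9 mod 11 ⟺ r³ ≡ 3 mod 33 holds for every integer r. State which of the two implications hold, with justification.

(⟹) This fails: take r = 20. Then 20 ≡ 9 (mod 11), but 20³ = 8000 ≡ 14 (mod 33), not 3.

(⟸) Conversely, the residues r modulo 33 with r³ ≡ 3 (mod 33) are exactly {9}, and each is ≡ 9 (mod 11).

Not equivalent: only (⇐) holds.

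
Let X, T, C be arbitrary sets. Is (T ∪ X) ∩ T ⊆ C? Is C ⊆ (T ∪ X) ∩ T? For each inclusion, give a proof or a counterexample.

(⊆) This inclusion fails. Take X = ∅, T = {1}, C = ∅; then 1 ∈ (T ∪ X) ∩ T but 1 ∉ C.

(⊇) This inclusion fails. Take X = ∅, T = ∅, C = {1}; then 1 ∈ C but 1 ∉ (T ∪ X) ∩ T.

Both inclusions fail.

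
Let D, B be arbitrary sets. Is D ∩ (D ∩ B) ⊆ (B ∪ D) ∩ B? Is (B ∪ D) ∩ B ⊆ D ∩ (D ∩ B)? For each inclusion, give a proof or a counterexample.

Forward inclusion. Let x ∈ D ∩ (D ∩ B). Then x ∈ D ∩ B, from which x ∈ (B ∪ D) ∩ B.

Reverse inclusion. This inclusion fails. Take D = ∅, B = {1}; then 1 ∈ (B ∪ D) ∩ B but 1 ∉ D ∩ (D ∩ B).

(⊆) holds; (⊇) fails.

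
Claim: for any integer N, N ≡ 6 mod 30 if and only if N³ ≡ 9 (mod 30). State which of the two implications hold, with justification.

Neither implication holds.

(→) This fails: take N = 6. Then 6 ≡ 6 (mod 30), but 6³ = 216 ≡ 6 (mod 30), not 9.

(←) This fails: take N = 9. Then 9³ = 729 ≡ 9 (mod 30), yet 9 ≡ 9 (mod 30), not 6.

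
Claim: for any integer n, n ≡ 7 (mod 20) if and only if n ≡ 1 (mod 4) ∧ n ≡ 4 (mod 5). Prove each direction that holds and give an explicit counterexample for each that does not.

Both directions fail.

[⇒] This fails: n = 7 gives 7 ≡ 7 (mod 20) but 7 ≡ 3 (mod 4), so the conjunction on the right does not hold.

[⇐] This fails: n = 9 satisfies both congruences on the right (9 ≡ 1 mod 4 and 9 ≡ 4 mod 5) yet 9 ≡ 9 (mod 20), not 7.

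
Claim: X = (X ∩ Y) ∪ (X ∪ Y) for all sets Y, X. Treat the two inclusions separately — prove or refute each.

(⊆) holds; (⊇) fails.

(⟹) Let x ∈ X. Then either x ∈ X and x ∉ Y; or x ∈ Y ∩ X. In each case x ∈ (X ∩ Y) ∪ (X ∪ Y), so X ⊆ (X ∩ Y) ∪ (X ∪ Y).

(⟸) This inclusion fails. Take Y = {1}, X = ∅; then 1 ∈ (X ∩ Y) ∪ (X ∪ Y) but 1 ∉ X.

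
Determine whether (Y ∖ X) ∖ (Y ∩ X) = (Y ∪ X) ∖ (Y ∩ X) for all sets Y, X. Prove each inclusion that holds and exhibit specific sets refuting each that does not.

Forward inclusion. Let x ∈ (Y ∖ X) ∖ (Y ∩ X). Then x ∈ Y and x ∉ X, from which x ∈ (Y ∪ X) ∖ (Y ∩ X).

Reverse inclusion. This inclusion fails. Take Y = ∅, X = {1}; then 1 ∈ (Y ∪ X) ∖ (Y ∩ X) but 1 ∉ (Y ∖ X) ∖ (Y ∩ X).

The sets are not equal: only the forward inclusion holds.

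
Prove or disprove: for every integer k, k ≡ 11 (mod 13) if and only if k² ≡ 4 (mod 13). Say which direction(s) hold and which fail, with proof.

(⇒) Suppose k ≡ 11 (mod 13). Write k = 13j + 11. Then (13j + 11)² = 169j² + 286j + 121 = 13(13j² + 22j + 9) + 4, so k² ≡ 4 (mod 13).

(⇐) This fails: take k = 2. Then 2² = 4 ≡ 4 (mod 13), yet 2 ≡ 2 (mod 13), not 11.

Only the forward direction holds.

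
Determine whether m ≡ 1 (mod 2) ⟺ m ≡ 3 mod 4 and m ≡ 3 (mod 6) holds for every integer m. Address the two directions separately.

[⇐] If m ≡ 3 (mod 4) and m ≡ 3 (mod 6), then by the Chinese remainder theorem m ≡ 3 (mod 12). Since 3 ≡ 1 (mod 2) and 2 ∣ 12, we get m ≡ 1 (mod 2).

[⇒] This fails: m = 1 gives 1 ≡ 1 (mod 2) but 1 ≡ 1 (mod 4), so the conjunction on the right does not hold.

The forward direction fails; the converse holds.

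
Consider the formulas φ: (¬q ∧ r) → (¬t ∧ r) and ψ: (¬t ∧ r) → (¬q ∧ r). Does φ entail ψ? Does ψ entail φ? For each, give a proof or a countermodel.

Both directions fail.

(⇒) This fails. Under t = F, q = T, r = T, the left side is true but the right side is false.

(⇐) This fails. Under t = T, q = F, r = T, the left side is false but the right side is true.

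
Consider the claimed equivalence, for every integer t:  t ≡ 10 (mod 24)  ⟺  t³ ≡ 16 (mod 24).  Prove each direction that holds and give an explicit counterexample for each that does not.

Only the forward implication holds.

(⇐) This fails: take t = 4. Then 4³ = 64 ≡ 16 (mod 24), yet 4 ≡ 4 (mod 24), not 10.

(⇒) Suppose t ≡ 10 (mod 24). Write t = 24j + 10. Then (24j + 10)³ = 13824j³ + 17280j² + 7200j + 1000 = 24(576j³ + 720j² + 300j + 41) + 16, so t³ ≡ 16 (mod 24).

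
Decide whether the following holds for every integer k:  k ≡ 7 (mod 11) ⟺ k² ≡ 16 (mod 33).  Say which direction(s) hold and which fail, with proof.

[⇒] This fails: take k = 18. Then 18 ≡ 7 (mod 11), but 18² = 324 ≡ 27 (mod 33), not 16.

[⇐] This fails: take k = 4. Then 4² = 16 ≡ 16 (mod 33), yet 4 ≡ 4 (mod 11), not 7.

Both directions fail.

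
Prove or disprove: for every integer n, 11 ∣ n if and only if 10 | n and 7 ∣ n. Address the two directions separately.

[⇒] This fails: take n = 11. Certainly 11 ∣ 11, but 10 ∤ 11.

[⇐] This fails: take n = 70. Both 10 ∣ 70 and 7 ∣ 70, yet 70 is not a multiple of 11 (since 70 = 6·11 + 4), so 11 ∤ 70.

Neither implication holds.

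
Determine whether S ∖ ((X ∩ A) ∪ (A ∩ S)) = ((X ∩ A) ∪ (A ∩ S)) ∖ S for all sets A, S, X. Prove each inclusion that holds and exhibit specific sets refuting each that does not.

Forward inclusion. This inclusion fails. Take A = ∅, S = {1}, X = ∅; then 1 ∈ S ∖ ((X ∩ A) ∪ (A ∩ S)) but 1 ∉ ((X ∩ A) ∪ (A ∩ S)) ∖ S.

Reverse inclusion. This inclusion fails. Take A = {1}, S = ∅, X = {1}; then 1 ∈ ((X ∩ A) ∪ (A ∩ S)) ∖ S but 1 ∉ S ∖ ((X ∩ A) ∪ (A ∩ S)).

Neither inclusion holds.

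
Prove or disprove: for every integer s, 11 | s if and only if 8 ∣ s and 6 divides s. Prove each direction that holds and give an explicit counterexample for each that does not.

Both directions fail.

(→) This fails: take s = 11. Certainly 11 ∣ 11, but 8 ∤ 11.

(←) This fails: take s = 24. Both 8 ∣ 24 and 6 ∣ 24, yet 24 is not a multiple of 11 (since 24 = 2·11 + 2), so 11 ∤ 24.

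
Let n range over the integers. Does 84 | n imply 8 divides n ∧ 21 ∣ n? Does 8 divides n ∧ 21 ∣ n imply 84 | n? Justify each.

Only the converse holds.

[⇒] This fails: take n = 84. Certainly 84 ∣ 84, but 8 ∤ 84.

[⇐] Suppose 8 ∣ n and 21 ∣ n. Any common multiple of 8 and 21 is a multiple of their lcm; here gcd(8, 21) = 1, so lcm(8, 21) = 8·21 = 168, so 168 ∣ n. Since 84 ∣ 168, it follows that 84 ∣ n.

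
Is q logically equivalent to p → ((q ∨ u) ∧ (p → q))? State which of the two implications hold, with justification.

(⇒) holds; (⇐) fails.

[⇐] This fails. Under u = F, q = F, p = F, the left side is false but the right side is true.

[⇒] Assume the antecedent. If u is true, the antecedent forces (u = T, q = T, p = F) or (u = T, q = T, p = T), and p → ((q ∨ u) ∧ (p → q)) holds there. If u is false, the antecedent forces (u = F, q = T, p = F) or (u = F, q = T, p = T), and p → ((q ∨ u) ∧ (p → q)) holds there. Either way p → ((q ∨ u) ∧ (p → q)) holds.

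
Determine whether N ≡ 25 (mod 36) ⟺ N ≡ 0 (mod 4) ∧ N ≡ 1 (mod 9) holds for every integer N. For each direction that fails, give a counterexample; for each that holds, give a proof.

(⟹) This fails: N = 25 gives 25 ≡ 25 (mod 36) but 25 ≡ 1 (mod 4), so the conjunction on the right does not hold.

(⟸) This fails: N = 28 satisfies both congruences on the right (28 ≡ 0 mod 4 and 28 ≡ 1 mod 9) yet 28 ≡ 28 (mod 36), not 25.

Neither implication holds.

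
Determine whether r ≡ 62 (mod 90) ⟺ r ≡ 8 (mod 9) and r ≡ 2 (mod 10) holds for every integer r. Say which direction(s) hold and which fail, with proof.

(⇒) Suppose r ≡ 62 (mod 90); write r = 90j + 62. Since 9 ∣ 90, reducing mod 9 gives r ≡ 62 ≡ 8 (mod 9); since 10 ∣ 90, reducing mod 10 gives r ≡ 62 ≡ 2 (mod 10).

(⇐) Conversely, if r ≡ 8 (mod 9) and r ≡ 2 (mod 10), then by the Chinese remainder theorem r ≡ 62 (mod 90). This is exactly r ≡ 62 (mod 90).

Both directions hold.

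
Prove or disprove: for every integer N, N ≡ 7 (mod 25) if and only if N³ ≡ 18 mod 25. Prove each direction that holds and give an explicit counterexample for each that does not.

Both implications hold.

(⇒) Suppose N ≡ 7 (mod 25). Write N = 25j + 7. Then (25j + 7)³ = 15625j³ + 13125j² + 3675j + 343 = 25(625j³ + 525j² + 147j + 13) + 18, so N³ ≡ 18 (mod 25).

(⇐) Conversely, suppose N³ ≡ 18 (mod 25). The only residue r in {0, …, 24} with r³ ≡ 18 (mod 25) is r = 7, so N ≡ 7 (mod 25).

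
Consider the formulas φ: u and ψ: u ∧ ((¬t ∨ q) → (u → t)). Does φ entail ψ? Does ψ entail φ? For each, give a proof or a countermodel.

Not equivalent: only (⇐) holds.

(⟸) Assume the antecedent. If t is true, the antecedent forces (t = T, u = T, q = F) or (t = T, u = T, q = T), and u holds there. If t is false, the antecedent cannot hold. Either way u holds.

(⟹) This fails. Under t = F, u = T, q = F, the left side is true but the right side is false.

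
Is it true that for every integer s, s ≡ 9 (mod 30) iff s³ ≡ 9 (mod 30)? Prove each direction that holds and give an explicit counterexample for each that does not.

Both implications hold.

Forward direction. Suppose s ≡ 9 (mod 30). Write s = 30j + 9. Then (30j + 9)³ = 27000j³ + 24300j² + 7290j + 729 = 30(900j³ + 810j² + 243j + 24) + 9, so s³ ≡ 9 (mod 30).

Converse. Suppose s³ ≡ 9 (mod 30). The only residue r in {0, …, 29} with r³ ≡ 9 (mod 30) is r = 9, so s ≡ 9 (mod 30).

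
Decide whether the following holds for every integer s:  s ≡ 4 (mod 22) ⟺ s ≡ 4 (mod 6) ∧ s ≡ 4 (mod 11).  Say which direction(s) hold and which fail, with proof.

Not equivalent: only (⇐) holds.

[⇐] If s ≡ 4 (mod 6) and s ≡ 4 (mod 11), then by the Chinese remainder theorem s ≡ 4 (mod 66). Since 4 ≡ 4 (mod 22) and 22 ∣ 66, we get s ≡ 4 (mod 22).

[⇒] This fails: s = 48 gives 48 ≡ 4 (mod 22) but 48 ≡ 0 (mod 6), so the conjunction on the right does not hold.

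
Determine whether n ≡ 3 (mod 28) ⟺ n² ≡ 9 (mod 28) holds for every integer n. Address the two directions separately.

(⟹) Suppose n ≡ 3 (mod 28). Write n = 28j + 3. Then (28j + 3)² = 784j² + 168j + 9 = 28(28j² + 6j) + 9, so n² ≡ 9 (mod 28).

(⟸) This fails: take n = 11. Then 11² = 121 ≡ 9 (mod 28), yet 11 ≡ 11 (mod 28), not 3.

The forward direction holds; the converse fails.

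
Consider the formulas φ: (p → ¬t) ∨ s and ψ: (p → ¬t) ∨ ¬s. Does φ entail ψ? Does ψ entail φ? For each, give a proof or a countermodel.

(⇒) fails and (⇐) fails.

[⇒] This fails. Under p = T, t = T, s = T, the left side is true but the right side is false.

[⇐] This fails. Under p = T, t = T, s = F, the left side is false but the right side is true.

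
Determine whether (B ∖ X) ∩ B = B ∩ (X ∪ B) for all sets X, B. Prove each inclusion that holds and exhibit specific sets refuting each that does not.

Only the forward inclusion holds.

Forward inclusion. Let x ∈ (B ∖ X) ∩ B. Then x ∈ B and x ∉ X, from which x ∈ B ∩ (X ∪ B).

Reverse inclusion. This inclusion fails. Take X = {1}, B = {1}; then 1 ∈ B ∩ (X ∪ B) but 1 ∉ (B ∖ X) ∩ B.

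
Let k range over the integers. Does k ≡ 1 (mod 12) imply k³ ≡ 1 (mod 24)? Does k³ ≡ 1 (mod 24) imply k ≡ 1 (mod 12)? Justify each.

Forward direction. This fails: take k = 13. Then 13 ≡ 1 (mod 12), but 13³ = 2197 ≡ 13 (mod 24), not 1.

Converse. The residues r modulo 24 with r³ ≡ 1 (mod 24) are exactly {1}, and each is ≡ 1 (mod 12).

Only the reverse direction holds.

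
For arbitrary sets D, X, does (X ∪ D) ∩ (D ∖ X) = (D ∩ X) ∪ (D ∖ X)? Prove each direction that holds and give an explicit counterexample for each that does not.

(⊆) holds; (⊇) fails.

(⊆) Let x ∈ (X ∪ D) ∩ (D ∖ X). Then x ∈ D and x ∉ X, from which x ∈ (D ∩ X) ∪ (D ∖ X).

(⊇) This inclusion fails. Take D = {1}, X = {1}; then 1 ∈ (D ∩ X) ∪ (D ∖ X) but 1 ∉ (X ∪ D) ∩ (D ∖ X).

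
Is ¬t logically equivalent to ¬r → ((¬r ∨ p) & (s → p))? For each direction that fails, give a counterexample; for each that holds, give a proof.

Neither direction holds.

(⇒) This fails. Under t = F, p = F, r = F, s = T, the left side is true but the right side is false.

(⇐) This fails. Under t = T, p = F, r = F, s = F, the left side is false but the right side is true.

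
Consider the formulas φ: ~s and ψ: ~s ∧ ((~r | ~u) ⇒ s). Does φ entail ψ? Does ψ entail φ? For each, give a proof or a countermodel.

(⇒) fails; (⇐) holds.

(⟹) This fails. Under s = F, u = F, r = F, the left side is true but the right side is false.

(⟸) Assume the antecedent. If s is true, the antecedent cannot hold. If s is false, ~s reduces to true regardless of the other variables. Either way ~s holds.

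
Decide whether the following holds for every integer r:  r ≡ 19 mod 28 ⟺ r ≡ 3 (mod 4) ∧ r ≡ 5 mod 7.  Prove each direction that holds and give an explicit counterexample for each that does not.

(⟹) Suppose r ≡ 19 (mod 28); write r = 28j + 19. Since 4 ∣ 28, reducing mod 4 gives r ≡ 19 ≡ 3 (mod 4); since 7 ∣ 28, reducing mod 7 gives r ≡ 19 ≡ 5 (mod 7).

(⟸) Conversely, if r ≡ 3 (mod 4) and r ≡ 5 (mod 7), then by the Chinese remainder theorem r ≡ 19 (mod 28). This is exactly r ≡ 19 (mod 28).

Both directions hold; the statement is true.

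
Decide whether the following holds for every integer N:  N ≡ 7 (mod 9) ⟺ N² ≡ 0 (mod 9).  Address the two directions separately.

(⟹) This fails: take N = 7. Then 7 ≡ 7 (mod 9), but 7² = 49 ≡ 4 (mod 9), not 0.

(⟸) This fails: take N = 0. Then 0² = 0 ≡ 0 (mod 9), yet 0 ≡ 0 (mod 9), not 7.

Neither implication holds.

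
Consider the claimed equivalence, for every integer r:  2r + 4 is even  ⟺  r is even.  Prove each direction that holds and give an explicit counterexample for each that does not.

(⇐) Suppose r is even. Since 2 is even, 2r is even for every r, so 2r + 4 has the same parity as 4, which is even. Hence 2r + 4 is even.

(⇒) This fails: take r = 7. Then 2r + 4 = 18, which is even, yet r = 7 is odd, not even.

Only the converse holds.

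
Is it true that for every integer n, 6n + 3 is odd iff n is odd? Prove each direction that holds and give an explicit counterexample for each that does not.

Only the converse holds.

Forward direction. This fails: take n = 2. Then 6n + 3 = 15, which is odd, yet n = 2 is even, not odd.

Converse. Suppose n is odd. Since 6 is even, 6n is even for every n, so 6n + 3 has the same parity as 3, which is odd. Hence 6n + 3 is odd.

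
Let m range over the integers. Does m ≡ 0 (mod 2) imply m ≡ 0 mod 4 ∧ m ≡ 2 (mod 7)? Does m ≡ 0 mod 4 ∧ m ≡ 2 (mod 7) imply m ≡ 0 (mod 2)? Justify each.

Only the converse holds.

[⇒] This fails: m = 0 gives 0 ≡ 0 (mod 2) but 0 ≡ 0 (mod 7), so the conjunction on the right does not hold.

[⇐] Conversely, if m ≡ 0 (mod 4) and m ≡ 2 (mod 7), then by the Chinese remainder theorem m ≡ 16 (mod 28). Since 16 ≡ 0 (mod 2) and 2 ∣ 28, we get m ≡ 0 (mod 2).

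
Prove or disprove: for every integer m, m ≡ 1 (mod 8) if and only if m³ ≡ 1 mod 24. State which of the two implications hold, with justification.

Forward direction. This fails: take m = 9. Then 9 ≡ 1 (mod 8), but 9³ = 729 ≡ 9 (mod 24), not 1.

Converse. The residues r modulo 24 with r³ ≡ 1 (mod 24) are exactly {1}, and each is ≡ 1 (mod 8).

Not equivalent: only (⇐) holds.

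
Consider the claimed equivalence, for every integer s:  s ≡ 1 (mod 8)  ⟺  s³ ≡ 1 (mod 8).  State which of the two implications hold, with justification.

(⇒) Suppose s ≡ 1 (mod 8). Write s = 8j + 1. Then (8j + 1)³ = 512j³ + 192j² + 24j + 1 = 8(64j³ + 24j² + 3j) + 1, so s³ ≡ 1 (mod 8).

(⇐) For the converse, argue contrapositively. If s ≢ 1 (mod 8), then s is congruent to one of 0, 2, 3, 4, 5, 6, 7 modulo 8, and these give s³ ≡ 0, 0, 3, 0, 5, 0, 7 respectively — never 1.

Both implications hold.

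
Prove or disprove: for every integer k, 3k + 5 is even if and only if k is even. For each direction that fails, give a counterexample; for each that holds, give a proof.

(⟹) This fails: k = 7 gives 3k + 5 = 26, which is even, but 7 is odd, not even.

(⟸) This also fails: k = 0 is even, but 3k + 5 = 5 is odd, not even.

(⇒) fails and (⇐) fails.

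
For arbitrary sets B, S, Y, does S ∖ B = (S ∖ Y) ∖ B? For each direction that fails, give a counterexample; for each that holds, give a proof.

(⟹) This inclusion fails. Take B = ∅, S = {1}, Y = {1}; then 1 ∈ S ∖ B but 1 ∉ (S ∖ Y) ∖ B.

(⟸) Let x ∈ (S ∖ Y) ∖ B. Then x ∈ S and x ∉ B, Y, from which x ∈ S ∖ B.

The sets are not equal: only the reverse inclusion holds.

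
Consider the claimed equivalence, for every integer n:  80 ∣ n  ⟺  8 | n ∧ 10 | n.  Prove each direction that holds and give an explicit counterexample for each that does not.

The forward direction holds; the converse fails.

[⇒] If 80 ∣ n, write n = 80q. Since 80 = 10·8, n = 8·(10q), so 8 ∣ n; and since 80 = 8·10, n = 10·(8q), so 10 ∣ n.

[⇐] This fails: take n = 40. Both 8 ∣ 40 and 10 ∣ 40, yet 40 is not a multiple of 80 (since 40 = 0·80 + 40), so 80 ∤ 40.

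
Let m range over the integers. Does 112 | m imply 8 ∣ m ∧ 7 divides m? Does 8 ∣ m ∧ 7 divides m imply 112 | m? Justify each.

The forward direction holds; the converse fails.

(⟹) If 112 ∣ m, write m = 112q. Since 112 = 14·8, m = 8·(14q), so 8 ∣ m; and since 112 = 16·7, m = 7·(16q), so 7 ∣ m.

(⟸) This fails: take m = 56. Both 8 ∣ 56 and 7 ∣ 56, yet 56 is not a multiple of 112 (since 56 = 0·112 + 56), so 112 ∤ 56.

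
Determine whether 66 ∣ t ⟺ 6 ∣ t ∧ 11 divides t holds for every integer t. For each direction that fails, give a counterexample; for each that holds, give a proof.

[⇒] If 66 ∣ t, write t = 66q. Since 66 = 11·6, t = 6·(11q), so 6 ∣ t; and since 66 = 6·11, t = 11·(6q), so 11 ∣ t.

[⇐] Suppose 6 ∣ t and 11 ∣ t. Any common multiple of 6 and 11 is a multiple of their lcm; here gcd(6, 11) = 1, so lcm(6, 11) = 6·11 = 66, so 66 ∣ t.

Both directions hold; the statement is true.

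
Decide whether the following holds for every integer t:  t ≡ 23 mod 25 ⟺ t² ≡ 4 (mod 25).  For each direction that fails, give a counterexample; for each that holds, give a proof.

(→) Suppose t ≡ 23 mod 25. Write t = 25j + 23. Then (25j + 23)² = 625j² + 1150j + 529 = 25(25j² + 46j + 21) + 4, so t² ≡ 4 (mod 25).

(←) This fails: take t = 2. Then 2² = 4 ≡ 4 (mod 25), yet 2 ≡ 2 (mod 25), not 23.

Not equivalent: only (⇒) holds.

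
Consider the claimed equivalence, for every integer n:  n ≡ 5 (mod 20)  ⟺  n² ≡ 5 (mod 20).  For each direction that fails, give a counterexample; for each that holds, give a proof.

[⇒] Suppose n ≡ 5 (mod 20). Write n = 20j + 5. Then (20j + 5)² = 400j² + 200j + 25 = 20(20j² + 10j + 1) + 5, so n² ≡ 5 (mod 20).

[⇐] This fails: take n = 15. Then 15² = 225 ≡ 5 (mod 20), yet 15 ≡ 15 (mod 20), not 5.

(⇒) holds; (⇐) fails.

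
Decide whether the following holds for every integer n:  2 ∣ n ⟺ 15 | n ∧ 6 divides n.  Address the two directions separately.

(→) This fails: take n = 2. Certainly 2 ∣ 2, but 15 ∤ 2.

(←) Suppose 15 ∣ n and 6 ∣ n. Any common multiple of 15 and 6 is a multiple of their lcm; here lcm(15, 6) = 15·6/gcd(15, 6) = 90/3 = 30, so 30 ∣ n. Since 2 ∣ 30, it follows that 2 ∣ n.

Not equivalent: only (⇐) holds.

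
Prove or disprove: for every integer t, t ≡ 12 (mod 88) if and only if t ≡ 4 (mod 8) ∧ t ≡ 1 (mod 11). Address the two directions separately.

Both directions hold; the statement is true.

(⇒) Suppose t ≡ 12 (mod 88); write t = 88j + 12. Since 8 ∣ 88, reducing mod 8 gives t ≡ 12 ≡ 4 (mod 8); since 11 ∣ 88, reducing mod 11 gives t ≡ 12 ≡ 1 (mod 11).

(⇐) Conversely, if t ≡ 4 (mod 8) and t ≡ 1 (mod 11), then by the Chinese remainder theorem t ≡ 12 (mod 88). This is exactly t ≡ 12 (mod 88).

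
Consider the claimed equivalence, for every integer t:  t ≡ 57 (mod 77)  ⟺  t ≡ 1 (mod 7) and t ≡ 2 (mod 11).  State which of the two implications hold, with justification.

[⇒] Suppose t ≡ 57 (mod 77); write t = 77j + 57. Since 7 ∣ 77, reducing mod 7 gives t ≡ 57 ≡ 1 (mod 7); since 11 ∣ 77, reducing mod 11 gives t ≡ 57 ≡ 2 (mod 11).

[⇐] Conversely, if t ≡ 1 (mod 7) and t ≡ 2 (mod 11), then by the Chinese remainder theorem t ≡ 57 (mod 77). This is exactly t ≡ 57 (mod 77).

Both implications hold.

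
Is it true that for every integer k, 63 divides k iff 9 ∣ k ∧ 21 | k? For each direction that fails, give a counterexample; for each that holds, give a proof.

[⇐] Suppose 9 ∣ k and 21 ∣ k. Any common multiple of 9 and 21 is a multiple of their lcm; here lcm(9, 21) = 9·21/gcd(9, 21) = 189/3 = 63, so 63 ∣ k.

[⇒] If 63 ∣ k, write k = 63q. Since 63 = 7·9, k = 9·(7q), so 9 ∣ k; and since 63 = 3·21, k = 21·(3q), so 21 ∣ k.

Both implications hold.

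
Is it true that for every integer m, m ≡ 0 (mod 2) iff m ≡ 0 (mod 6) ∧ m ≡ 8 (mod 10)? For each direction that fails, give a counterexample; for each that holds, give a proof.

(⇒) fails; (⇐) holds.

(⇒) This fails: m = 0 gives 0 ≡ 0 (mod 2) but 0 ≡ 0 (mod 10), so the conjunction on the right does not hold.

(⇐) Conversely, if m ≡ 0 (mod 6) and m ≡ 8 (mod 10), then by the Chinese remainder theorem m ≡ 18 (mod 30). Since 18 ≡ 0 (mod 2) and 2 ∣ 30, we get m ≡ 0 (mod 2).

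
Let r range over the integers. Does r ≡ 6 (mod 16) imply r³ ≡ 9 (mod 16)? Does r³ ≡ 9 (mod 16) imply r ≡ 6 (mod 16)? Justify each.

(⇒) fails and (⇐) fails.

(⟹) This fails: take r = 6. Then 6 ≡ 6 (mod 16), but 6³ = 216 ≡ 8 (mod 16), not 9.

(⟸) This fails: take r = 9. Then 9³ = 729 ≡ 9 (mod 16), yet 9 ≡ 9 (mod 16), not 6.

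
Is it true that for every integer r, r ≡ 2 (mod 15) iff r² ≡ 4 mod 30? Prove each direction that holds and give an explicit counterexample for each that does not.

(→) This fails: take r = 17. Then 17 ≡ 2 (mod 15), but 17² = 289 ≡ 19 (mod 30), not 4.

(←) This fails: take r = 8. Then 8² = 64 ≡ 4 (mod 30), yet 8 ≡ 8 (mod 15), not 2.

Both directions fail.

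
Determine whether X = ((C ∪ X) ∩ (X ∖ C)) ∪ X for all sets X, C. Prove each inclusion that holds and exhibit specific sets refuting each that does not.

Both inclusions hold.

(⊆) Let x ∈ X. Then either x ∈ X and x ∉ C; or x ∈ X ∩ C. In each case x ∈ ((C ∪ X) ∩ (X ∖ C)) ∪ X, so X ⊆ ((C ∪ X) ∩ (X ∖ C)) ∪ X.

(⊇) Let x ∈ ((C ∪ X) ∩ (X ∖ C)) ∪ X. Then either x ∈ X and x ∉ C; or x ∈ X ∩ C. In each case x ∈ X, so ((C ∪ X) ∩ (X ∖ C)) ∪ X ⊆ X.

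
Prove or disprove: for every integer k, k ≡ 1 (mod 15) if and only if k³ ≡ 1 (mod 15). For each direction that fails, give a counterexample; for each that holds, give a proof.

Both implications hold.

(⇒) Suppose k ≡ 1 (mod 15). Write k = 15j + 1. Then (15j + 1)³ = 3375j³ + 675j² + 45j + 1 = 15(225j³ + 45j² + 3j) + 1, so k³ ≡ 1 (mod 15).

(⇐) Conversely, suppose k³ ≡ 1 (mod 15). The only residue r in {0, …, 14} with r³ ≡ 1 (mod 15) is r = 1, so k ≡ 1 (mod 15).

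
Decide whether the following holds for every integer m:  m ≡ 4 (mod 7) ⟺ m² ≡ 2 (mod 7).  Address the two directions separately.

Forward direction. Suppose m ≡ 4 (mod 7). Write m = 7j + 4. Then (7j + 4)² = 49j² + 56j + 16 = 7(7j² + 8j + 2) + 2, so m² ≡ 2 (mod 7).

Converse. This fails: take m = 3. Then 3² = 9 ≡ 2 (mod 7), yet 3 ≡ 3 (mod 7), not 4.

The forward direction holds; the converse fails.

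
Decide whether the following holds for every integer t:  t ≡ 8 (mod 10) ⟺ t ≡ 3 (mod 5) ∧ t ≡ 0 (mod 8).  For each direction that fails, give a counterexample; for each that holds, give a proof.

(⇒) fails; (⇐) holds.

(⟹) This fails: t = 18 gives 18 ≡ 8 (mod 10) but 18 ≡ 2 (mod 8), so the conjunction on the right does not hold.

(⟸) Conversely, if t ≡ 3 (mod 5) and t ≡ 0 (mod 8), then by the Chinese remainder theorem t ≡ 8 (mod 40). Since 8 ≡ 8 (mod 10) and 10 ∣ 40, we get t ≡ 8 (mod 10).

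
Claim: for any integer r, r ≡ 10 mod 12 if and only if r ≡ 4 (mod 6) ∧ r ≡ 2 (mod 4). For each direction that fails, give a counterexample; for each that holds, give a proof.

(⇒) Suppose r ≡ 10 (mod 12); write r = 12j + 10. Since 6 ∣ 12, reducing mod 6 gives r ≡ 10 ≡ 4 (mod 6); since 4 ∣ 12, reducing mod 4 gives r ≡ 10 ≡ 2 (mod 4).

(⇐) Conversely, if r ≡ 4 (mod 6) and r ≡ 2 (mod 4), then by the Chinese remainder theorem r ≡ 10 (mod 12). This is exactly r ≡ 10 (mod 12).

Both implications hold.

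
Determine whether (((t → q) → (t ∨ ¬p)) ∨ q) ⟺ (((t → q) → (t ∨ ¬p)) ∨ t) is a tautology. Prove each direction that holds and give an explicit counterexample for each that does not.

[⇒] This fails. Under q = T, t = F, p = T, the left side is true but the right side is false.

[⇐] Assume the antecedent. If t is true, ((t → q) → (t ∨ ¬p)) ∨ q reduces to true regardless of the other variables. If t is false, the antecedent forces (q = F, t = F, p = F) or (q = T, t = F, p = F), and ((t → q) → (t ∨ ¬p)) ∨ q holds there. Either way ((t → q) → (t ∨ ¬p)) ∨ q holds.

Only the converse holds.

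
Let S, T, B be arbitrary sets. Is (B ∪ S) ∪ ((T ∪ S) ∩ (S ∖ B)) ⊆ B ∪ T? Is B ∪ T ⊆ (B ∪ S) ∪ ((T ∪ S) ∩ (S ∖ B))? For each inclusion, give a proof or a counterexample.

Both inclusions fail.

Forward inclusion. This inclusion fails. Take S = {1}, T = ∅, B = ∅; then 1 ∈ (B ∪ S) ∪ ((T ∪ S) ∩ (S ∖ B)) but 1 ∉ B ∪ T.

Reverse inclusion. This inclusion fails. Take S = ∅, T = {1}, B = ∅; then 1 ∈ B ∪ T but 1 ∉ (B ∪ S) ∪ ((T ∪ S) ∩ (S ∖ B)).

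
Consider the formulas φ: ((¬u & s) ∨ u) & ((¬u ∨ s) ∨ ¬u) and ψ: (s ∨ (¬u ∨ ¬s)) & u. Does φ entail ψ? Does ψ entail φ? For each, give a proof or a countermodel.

Forward direction. This fails. Under s = T, u = F, the left side is true but the right side is false.

Converse. This fails. Under s = F, u = T, the left side is false but the right side is true.

Neither implication holds.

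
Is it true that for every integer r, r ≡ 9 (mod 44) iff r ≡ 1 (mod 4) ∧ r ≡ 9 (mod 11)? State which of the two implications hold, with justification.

(⟹) Suppose r ≡ 9 (mod 44); write r = 44j + 9. Since 4 ∣ 44, reducing mod 4 gives r ≡ 9 ≡ 1 (mod 4); since 11 ∣ 44, reducing mod 11 gives r ≡ 9 (mod 11).

(⟸) Conversely, if r ≡ 1 (mod 4) and r ≡ 9 (mod 11), then by the Chinese remainder theorem r ≡ 9 (mod 44). This is exactly r ≡ 9 (mod 44).

Both implications hold.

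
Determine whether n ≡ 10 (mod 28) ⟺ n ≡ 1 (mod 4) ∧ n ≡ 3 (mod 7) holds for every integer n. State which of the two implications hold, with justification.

Neither implication holds.

(⇒) This fails: n = 10 gives 10 ≡ 10 (mod 28) but 10 ≡ 2 (mod 4), so the conjunction on the right does not hold.

(⇐) This fails: n = 17 satisfies both congruences on the right (17 ≡ 1 mod 4 and 17 ≡ 3 mod 7) yet 17 ≡ 17 (mod 28), not 10.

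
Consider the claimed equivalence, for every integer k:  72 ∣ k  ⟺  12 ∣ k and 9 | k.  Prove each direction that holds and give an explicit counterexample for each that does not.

Only the forward implication holds.

[⇒] If 72 ∣ k, write k = 72q. Since 72 = 6·12, k = 12·(6q), so 12 ∣ k; and since 72 = 8·9, k = 9·(8q), so 9 ∣ k.

[⇐] This fails: take k = 36. Both 12 ∣ 36 and 9 ∣ 36, yet 36 is not a multiple of 72 (since 36 = 0·72 + 36), so 72 ∤ 36.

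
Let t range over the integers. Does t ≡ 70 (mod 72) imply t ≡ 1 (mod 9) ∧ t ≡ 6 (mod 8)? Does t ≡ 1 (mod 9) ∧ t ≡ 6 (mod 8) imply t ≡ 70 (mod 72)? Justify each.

(→) This fails: t = 70 gives 70 ≡ 70 (mod 72) but 70 ≡ 7 (mod 9), so the conjunction on the right does not hold.

(←) This fails: t = 46 satisfies both congruences on the right (46 ≡ 1 mod 9 and 46 ≡ 6 mod 8) yet 46 ≡ 46 (mod 72), not 70.

(⇒) fails and (⇐) fails.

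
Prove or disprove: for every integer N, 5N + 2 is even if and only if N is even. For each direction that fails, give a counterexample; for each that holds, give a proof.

[⇒] Suppose 5N + 2 is even. Since 5 is odd, 5N and N have the same parity, so 5N + 2 ≡ N + 2 (mod 2). As 2 is even, 5N + 2 is even exactly when N is even. Thus N is even.

[⇐] Conversely, suppose N is even; write N = 2j. Then 5N + 2 = 5·(2j) + 2 = 2·5j + 2, which is even.

The biconditional holds.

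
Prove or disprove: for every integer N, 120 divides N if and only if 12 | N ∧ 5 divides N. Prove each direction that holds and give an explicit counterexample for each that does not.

Only the forward direction holds.

(⟹) If 120 ∣ N, write N = 120q. Since 120 = 10·12, N = 12·(10q), so 12 ∣ N; and since 120 = 24·5, N = 5·(24q), so 5 ∣ N.

(⟸) This fails: take N = 60. Both 12 ∣ 60 and 5 ∣ 60, yet 60 is not a multiple of 120 (since 60 = 0·120 + 60), so 120 ∤ 60.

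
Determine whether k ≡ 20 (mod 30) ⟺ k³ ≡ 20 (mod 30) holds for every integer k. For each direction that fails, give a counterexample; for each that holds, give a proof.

(→) Suppose k ≡ 20 (mod 30). Write k = 30j + 20. Then (30j + 20)³ = 27000j³ + 54000j² + 36000j + 8000 = 30(900j³ + 1800j² + 1200j + 266) + 20, so k³ ≡ 20 (mod 30).

(←) Conversely, suppose k³ ≡ 20 (mod 30). The only residue r in {0, …, 29} with r³ ≡ 20 (mod 30) is r = 20, so k ≡ 20 (mod 30).

Both directions hold; the statement is true.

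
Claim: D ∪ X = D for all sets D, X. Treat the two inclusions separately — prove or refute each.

Only the reverse inclusion holds.

Forward inclusion. This inclusion fails. Take D = ∅, X = {1}; then 1 ∈ D ∪ X but 1 ∉ D.

Reverse inclusion. Let x ∈ D. Then either x ∈ D and x ∉ X; or x ∈ D ∩ X. In each case x ∈ D ∪ X, so D ⊆ D ∪ X.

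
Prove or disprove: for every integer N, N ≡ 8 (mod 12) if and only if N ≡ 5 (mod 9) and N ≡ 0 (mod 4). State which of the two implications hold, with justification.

The forward direction fails; the converse holds.

(⇒) This fails: N = 8 gives 8 ≡ 8 (mod 12) but 8 ≡ 8 (mod 9), so the conjunction on the right does not hold.

(⇐) Conversely, if N ≡ 5 (mod 9) and N ≡ 0 (mod 4), then by the Chinese remainder theorem N ≡ 32 (mod 36). Since 32 ≡ 8 (mod 12) and 12 ∣ 36, we get N ≡ 8 (mod 12).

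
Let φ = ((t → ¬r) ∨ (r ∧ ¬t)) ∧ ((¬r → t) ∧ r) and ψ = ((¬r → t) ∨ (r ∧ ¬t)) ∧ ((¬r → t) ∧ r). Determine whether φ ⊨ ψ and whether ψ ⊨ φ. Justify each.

Forward direction. Assume the antecedent. If t is true, the antecedent cannot hold. If t is false, the antecedent forces (t = F, r = T), and the consequent holds there. Either way the consequent holds.

Converse. This fails. Under t = T, r = T, the left side is false but the right side is true.

Only the forward implication holds.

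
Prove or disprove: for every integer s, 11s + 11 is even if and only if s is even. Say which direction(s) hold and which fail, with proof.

(⟹) This fails: s = 3 gives 11s + 11 = 44, which is even, but 3 is odd, not even.

(⟸) This also fails: s = 4 is even, but 11s + 11 = 55 is odd, not even.

Neither implication holds.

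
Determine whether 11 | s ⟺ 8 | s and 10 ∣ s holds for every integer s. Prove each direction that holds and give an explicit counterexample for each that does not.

(⇒) fails and (⇐) fails.

Forward direction. This fails: take s = 11. Certainly 11 ∣ 11, but 8 ∤ 11.

Converse. This fails: take s = 40. Both 8 ∣ 40 and 10 ∣ 40, yet 40 is not a multiple of 11 (since 40 = 3·11 + 7), so 11 ∤ 40.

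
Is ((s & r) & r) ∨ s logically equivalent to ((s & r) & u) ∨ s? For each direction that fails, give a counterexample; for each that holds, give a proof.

The biconditional holds.

Forward direction. Assume the antecedent. If s is true, ((s & r) & u) ∨ s reduces to true regardless of the other variables. If s is false, the antecedent cannot hold. Either way ((s & r) & u) ∨ s holds.

Converse. Assume the antecedent. If s is true, ((s & r) & r) ∨ s reduces to true regardless of the other variables. If s is false, the antecedent cannot hold. Either way ((s & r) & r) ∨ s holds.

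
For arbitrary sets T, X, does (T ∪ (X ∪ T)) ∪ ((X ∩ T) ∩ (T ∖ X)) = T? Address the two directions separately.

(⊆) fails; (⊇) holds.

(⊆) This inclusion fails. Take T = ∅, X = {1}; then 1 ∈ (T ∪ (X ∪ T)) ∪ ((X ∩ T) ∩ (T ∖ X)) but 1 ∉ T.

(⊇) Let x ∈ T. Then either x ∈ T and x ∉ X; or x ∈ T ∩ X. In each case x ∈ (T ∪ (X ∪ T)) ∪ ((X ∩ T) ∩ (T ∖ X)), so T ⊆ (T ∪ (X ∪ T)) ∪ ((X ∩ T) ∩ (T ∖ X)).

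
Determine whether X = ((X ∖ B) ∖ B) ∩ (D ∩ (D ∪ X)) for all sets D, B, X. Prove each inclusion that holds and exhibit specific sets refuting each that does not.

(⊆) This inclusion fails. Take D = ∅, B = ∅, X = {1}; then 1 ∈ X but 1 ∉ ((X ∖ B) ∖ B) ∩ (D ∩ (D ∪ X)).

(⊇) Let x ∈ ((X ∖ B) ∖ B) ∩ (D ∩ (D ∪ X)). Then x ∈ D ∩ X and x ∉ B, from which x ∈ X.

Only the reverse inclusion holds.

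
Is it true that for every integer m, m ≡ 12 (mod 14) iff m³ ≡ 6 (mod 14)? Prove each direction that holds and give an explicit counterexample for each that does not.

(⇒) holds; (⇐) fails.

(⇒) Suppose m ≡ 12 (mod 14). Write m = 14j + 12. Then (14j + 12)³ = 2744j³ + 7056j² + 6048j + 1728 = 14(196j³ + 504j² + 432j + 123) + 6, so m³ ≡ 6 (mod 14).

(⇐) This fails: take m = 6. Then 6³ = 216 ≡ 6 (mod 14), yet 6 ≡ 6 (mod 14), not 12.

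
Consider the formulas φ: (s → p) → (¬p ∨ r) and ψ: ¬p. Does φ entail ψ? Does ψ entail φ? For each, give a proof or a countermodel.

The forward direction fails; the converse holds.

[⇒] This fails. Under p = T, r = T, s = F, the left side is true but the right side is false.

[⇐] Assume the antecedent. If p is true, the antecedent cannot hold. If p is false, (s → p) → (¬p ∨ r) reduces to true regardless of the other variables. Either way (s → p) → (¬p ∨ r) holds.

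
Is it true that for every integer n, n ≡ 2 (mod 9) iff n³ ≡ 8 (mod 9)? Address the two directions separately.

(→) Suppose n ≡ 2 (mod 9). Write n = 9j + 2. Then (9j + 2)³ = 729j³ + 486j² + 108j + 8 = 9(81j³ + 54j² + 12j) + 8, so n³ ≡ 8 (mod 9).

(←) This fails: take n = 5. Then 5³ = 125 ≡ 8 (mod 9), yet 5 ≡ 5 (mod 9), not 2.

Only the forward implication holds.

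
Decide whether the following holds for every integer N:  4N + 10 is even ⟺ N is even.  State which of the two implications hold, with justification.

Forward direction. This fails: take N = 1. Then 4N + 10 = 14, which is even, yet N = 1 is odd, not even.

Converse. Suppose N is even. Since 4 is even, 4N is even for every N, so 4N + 10 has the same parity as 10, which is even. Hence 4N + 10 is even.

Only the converse holds.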